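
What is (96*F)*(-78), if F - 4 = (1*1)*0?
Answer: -29952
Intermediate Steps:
F = 4 (F = 4 + (1*1)*0 = 4 + 1*0 = 4 + 0 = 4)
(96*F)*(-78) = (96*4)*(-78) = 384*(-78) = -29952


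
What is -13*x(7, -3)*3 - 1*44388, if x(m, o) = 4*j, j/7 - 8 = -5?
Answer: -47664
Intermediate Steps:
j = 21 (j = 56 + 7*(-5) = 56 - 35 = 21)
x(m, o) = 84 (x(m, o) = 4*21 = 84)
-13*x(7, -3)*3 - 1*44388 = -13*84*3 - 1*44388 = -1092*3 - 44388 = -3276 - 44388 = -47664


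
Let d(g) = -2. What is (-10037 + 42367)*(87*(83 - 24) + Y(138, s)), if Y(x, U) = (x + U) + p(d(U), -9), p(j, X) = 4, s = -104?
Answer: 167178430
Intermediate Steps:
Y(x, U) = 4 + U + x (Y(x, U) = (x + U) + 4 = (U + x) + 4 = 4 + U + x)
(-10037 + 42367)*(87*(83 - 24) + Y(138, s)) = (-10037 + 42367)*(87*(83 - 24) + (4 - 104 + 138)) = 32330*(87*59 + 38) = 32330*(5133 + 38) = 32330*5171 = 167178430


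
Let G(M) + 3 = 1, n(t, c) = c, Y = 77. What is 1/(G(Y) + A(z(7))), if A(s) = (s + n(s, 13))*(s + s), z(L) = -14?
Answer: 1/26 ≈ 0.038462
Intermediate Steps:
G(M) = -2 (G(M) = -3 + 1 = -2)
A(s) = 2*s*(13 + s) (A(s) = (s + 13)*(s + s) = (13 + s)*(2*s) = 2*s*(13 + s))
1/(G(Y) + A(z(7))) = 1/(-2 + 2*(-14)*(13 - 14)) = 1/(-2 + 2*(-14)*(-1)) = 1/(-2 + 28) = 1/26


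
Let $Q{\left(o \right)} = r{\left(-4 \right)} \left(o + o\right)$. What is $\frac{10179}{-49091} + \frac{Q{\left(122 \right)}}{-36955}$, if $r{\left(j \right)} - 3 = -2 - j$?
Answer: $- \frac{87211193}{362831581} \approx -0.24036$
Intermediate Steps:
$r{\left(j \right)} = 1 - j$ ($r{\left(j \right)} = 3 - \left(2 + j\right) = 1 - j$)
$Q{\left(o \right)} = 10 o$ ($Q{\left(o \right)} = \left(1 - -4\right) \left(o + o\right) = \left(1 + 4\right) 2 o = 5 \cdot 2 o = 10 o$)
$\frac{10179}{-49091} + \frac{Q{\left(122 \right)}}{-36955} = \frac{10179}{-49091} + \frac{10 \cdot 122}{-36955} = 10179 \left(- \frac{1}{49091}\right) + 1220 \left(- \frac{1}{36955}\right) = - \frac{10179}{49091} - \frac{244}{7391} = - \frac{87211193}{362831581}$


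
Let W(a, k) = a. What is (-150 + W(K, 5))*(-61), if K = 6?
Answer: 8784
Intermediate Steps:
(-150 + W(K, 5))*(-61) = (-150 + 6)*(-61) = -144*(-61) = 8784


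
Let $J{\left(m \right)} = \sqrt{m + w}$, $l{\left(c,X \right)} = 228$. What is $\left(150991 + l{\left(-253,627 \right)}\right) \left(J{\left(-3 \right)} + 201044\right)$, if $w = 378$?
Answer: $30401672636 + 756095 \sqrt{15} \approx 3.0405 \cdot 10^{10}$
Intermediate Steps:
$J{\left(m \right)} = \sqrt{378 + m}$ ($J{\left(m \right)} = \sqrt{m + 378} = \sqrt{378 + m}$)
$\left(150991 + l{\left(-253,627 \right)}\right) \left(J{\left(-3 \right)} + 201044\right) = \left(150991 + 228\right) \left(\sqrt{378 - 3} + 201044\right) = 151219 \left(\sqrt{375} + 201044\right) = 151219 \left(5 \sqrt{15} + 201044\right) = 151219 \left(201044 + 5 \sqrt{15}\right) = 30401672636 + 756095 \sqrt{15}$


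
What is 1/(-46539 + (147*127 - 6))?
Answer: -1/27876 ≈ -3.5873e-5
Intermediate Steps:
1/(-46539 + (147*127 - 6)) = 1/(-46539 + (18669 - 6)) = 1/(-46539 + 18663) = 1/(-27876) = -1/27876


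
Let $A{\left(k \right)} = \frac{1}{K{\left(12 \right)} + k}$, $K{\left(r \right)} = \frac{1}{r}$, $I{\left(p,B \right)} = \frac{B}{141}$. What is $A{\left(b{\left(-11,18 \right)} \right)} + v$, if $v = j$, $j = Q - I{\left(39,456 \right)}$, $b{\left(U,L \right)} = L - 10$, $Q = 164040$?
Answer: $\frac{747844180}{4559} \approx 1.6404 \cdot 10^{5}$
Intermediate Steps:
$I{\left(p,B \right)} = \frac{B}{141}$ ($I{\left(p,B \right)} = B \frac{1}{141} = \frac{B}{141}$)
$b{\left(U,L \right)} = -10 + L$ ($b{\left(U,L \right)} = L - 10 = -10 + L$)
$j = \frac{7709728}{47}$ ($j = 164040 - \frac{1}{141} \cdot 456 = 164040 - \frac{152}{47} = \frac{7709728}{47} \approx 1.6404 \cdot 10^{5}$)
$A{\left(k \right)} = \frac{1}{\frac{1}{12} + k}$
$v = \frac{7709728}{47} \approx 1.6404 \cdot 10^{5}$
$A{\left(b{\left(-11,18 \right)} \right)} + v = \frac{12}{1 + 12 \left(-10 + 18\right)} + \frac{7709728}{47} = \frac{12}{1 + 12 \cdot 8} + \frac{7709728}{47} = \frac{12}{1 + 96} + \frac{7709728}{47} = \frac{12}{97} + \frac{7709728}{47} = \frac{747844180}{4559}$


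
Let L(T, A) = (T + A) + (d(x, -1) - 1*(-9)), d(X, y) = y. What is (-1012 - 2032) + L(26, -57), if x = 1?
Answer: -3067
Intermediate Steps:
L(T, A) = 8 + A + T (L(T, A) = (T + A) + (-1 - 1*(-9)) = (A + T) + (-1 + 9) = (A + T) + 8 = 8 + A + T)
(-1012 - 2032) + L(26, -57) = (-1012 - 2032) + (8 - 57 + 26) = -3044 - 23 = -3067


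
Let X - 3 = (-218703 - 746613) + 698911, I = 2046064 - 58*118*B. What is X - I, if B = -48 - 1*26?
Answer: -2818922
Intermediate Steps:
B = -74 (B = -48 - 26 = -74)
I = 2552520 (I = 2046064 - 58*118*(-74) = 2046064 - 6844*(-74) = 2046064 - 1*(-506456) = 2046064 + 506456 = 2552520)
X = -266402 (X = 3 + ((-218703 - 746613) + 698911) = 3 + (-965316 + 698911) = 3 - 266405 = -266402)
X - I = -266402 - 1*2552520 = -266402 - 2552520 = -2818922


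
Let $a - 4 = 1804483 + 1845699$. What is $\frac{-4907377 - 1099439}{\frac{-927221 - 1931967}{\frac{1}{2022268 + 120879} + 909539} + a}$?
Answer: $- \frac{1463617617389407368}{889401628979856611} \approx -1.6456$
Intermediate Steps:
$a = 3650186$ ($a = 4 + \left(1804483 + 1845699\right) = 4 + 3650182 = 3650186$)
$\frac{-4907377 - 1099439}{\frac{-927221 - 1931967}{\frac{1}{2022268 + 120879} + 909539} + a} = \frac{-4907377 - 1099439}{\frac{-927221 - 1931967}{\frac{1}{2022268 + 120879} + 909539} + 3650186} = - \frac{6006816}{- \frac{2859188}{\frac{1}{2143147} + 909539} + 3650186} = - \frac{6006816}{- \frac{2859188}{\frac{1949275779234}{2143147}} + 3650186} = - \frac{6006816}{\left(-2859188\right) \frac{2143147}{1949275779234} + 3650186} = - \frac{6006816}{- \frac{3063830092318}{974637889617} + 3650186} = - \frac{6006816}{\frac{3557606515919426444}{974637889617}} = \left(-6006816\right) \frac{974637889617}{3557606515919426444} = - \frac{1463617617389407368}{889401628979856611}$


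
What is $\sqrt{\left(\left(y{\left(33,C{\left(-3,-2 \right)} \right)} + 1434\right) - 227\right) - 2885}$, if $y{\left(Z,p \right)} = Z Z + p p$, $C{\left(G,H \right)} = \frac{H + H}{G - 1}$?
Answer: $14 i \sqrt{3} \approx 24.249 i$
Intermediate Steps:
$C{\left(G,H \right)} = \frac{2 H}{-1 + G}$
$y{\left(Z,p \right)} = Z^{2} + p^{2}$
$\sqrt{\left(\left(y{\left(33,C{\left(-3,-2 \right)} \right)} + 1434\right) - 227\right) - 2885} = \sqrt{\left(\left(\left(33^{2} + \left(2 \left(-2\right) \frac{1}{-1 - 3}\right)^{2}\right) + 1434\right) - 227\right) - 2885} = \sqrt{\left(\left(\left(1089 + \left(2 \left(-2\right) \frac{1}{-4}\right)^{2}\right) + 1434\right) - 227\right) - 2885} = \sqrt{\left(\left(\left(1089 + \left(2 \left(-2\right) \left(- \frac{1}{4}\right)\right)^{2}\right) + 1434\right) - 227\right) - 2885} = \sqrt{\left(\left(\left(1089 + 1^{2}\right) + 1434\right) - 227\right) - 2885} = \sqrt{\left(\left(\left(1089 + 1\right) + 1434\right) - 227\right) - 2885} = \sqrt{\left(\left(1090 + 1434\right) - 227\right) - 2885} = \sqrt{\left(2524 - 227\right) - 2885} = \sqrt{2297 - 2885} = \sqrt{-588} = 14 i \sqrt{3}$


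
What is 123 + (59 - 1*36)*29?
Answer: 790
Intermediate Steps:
123 + (59 - 1*36)*29 = 123 + (59 - 36)*29 = 123 + 23*29 = 123 + 667 = 790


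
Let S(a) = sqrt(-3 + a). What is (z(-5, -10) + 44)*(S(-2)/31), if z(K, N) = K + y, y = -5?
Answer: 34*I*sqrt(5)/31 ≈ 2.4525*I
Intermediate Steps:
z(K, N) = -5 + K (z(K, N) = K - 5 = -5 + K)
(z(-5, -10) + 44)*(S(-2)/31) = ((-5 - 5) + 44)*(sqrt(-3 - 2)/31) = (-10 + 44)*(sqrt(-5)*(1/31)) = 34*((I*sqrt(5))*(1/31)) = 34*(I*sqrt(5)/31) = 34*I*sqrt(5)/31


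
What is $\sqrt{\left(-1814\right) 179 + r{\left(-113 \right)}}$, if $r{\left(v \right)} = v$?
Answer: $3 i \sqrt{36091} \approx 569.93 i$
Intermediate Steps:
$\sqrt{\left(-1814\right) 179 + r{\left(-113 \right)}} = \sqrt{\left(-1814\right) 179 - 113} = \sqrt{-324706 - 113} = \sqrt{-324819} = 3 i \sqrt{36091}$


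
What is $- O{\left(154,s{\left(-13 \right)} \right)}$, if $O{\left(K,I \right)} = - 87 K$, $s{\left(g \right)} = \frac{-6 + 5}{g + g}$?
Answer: $13398$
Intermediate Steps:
$s{\left(g \right)} = - \frac{1}{2 g}$
$- O{\left(154,s{\left(-13 \right)} \right)} = - \left(-87\right) 154 = \left(-1\right) \left(-13398\right) = 13398$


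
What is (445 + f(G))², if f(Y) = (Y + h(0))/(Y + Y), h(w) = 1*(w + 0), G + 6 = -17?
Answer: 793881/4 ≈ 1.9847e+5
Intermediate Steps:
G = -23 (G = -6 - 17 = -23)
h(w) = w (h(w) = 1*w = w)
f(Y) = ½ (f(Y) = (Y + 0)/(Y + Y) = Y/((2*Y)) = Y*(1/(2*Y)) = ½)
(445 + f(G))² = (445 + ½)² = (891/2)² = 793881/4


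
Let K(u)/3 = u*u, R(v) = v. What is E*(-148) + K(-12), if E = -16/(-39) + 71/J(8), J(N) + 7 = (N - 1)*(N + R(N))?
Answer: 370196/1365 ≈ 271.21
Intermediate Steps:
J(N) = -7 + 2*N*(-1 + N) (J(N) = -7 + (N - 1)*(N + N) = -7 + (-1 + N)*(2*N) = -7 + 2*N*(-1 + N))
K(u) = 3*u² (K(u) = 3*(u*u) = 3*u²)
E = 1483/1365 (E = -16/(-39) + 71/(-7 - 2*8 + 2*8²) = -16*(-1/39) + 71/(-7 - 16 + 2*64) = 16/39 + 71/(-7 - 16 + 128) = 16/39 + 71/105 = 1483/1365 ≈ 1.0864)
E*(-148) + K(-12) = (1483/1365)*(-148) + 3*(-12)² = -219484/1365 + 3*144 = -219484/1365 + 432 = 370196/1365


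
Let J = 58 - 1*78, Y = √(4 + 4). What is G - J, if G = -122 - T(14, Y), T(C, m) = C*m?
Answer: -102 - 28*√2 ≈ -141.60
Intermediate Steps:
Y = 2*√2 (Y = √8 = 2*√2 ≈ 2.8284)
G = -122 - 28*√2 (G = -122 - 14*2*√2 = -122 - 28*√2 ≈ -161.60)
J = -20 (J = 58 - 78 = -20)
G - J = (-122 - 28*√2) - 1*(-20) = (-122 - 28*√2) + 20 = -102 - 28*√2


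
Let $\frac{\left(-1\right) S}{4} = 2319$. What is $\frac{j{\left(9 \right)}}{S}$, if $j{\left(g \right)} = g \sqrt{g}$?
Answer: $- \frac{9}{3092} \approx -0.0029107$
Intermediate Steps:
$S = -9276$ ($S = \left(-4\right) 2319 = -9276$)
$j{\left(g \right)} = g^{\frac{3}{2}}$
$\frac{j{\left(9 \right)}}{S} = \frac{9^{\frac{3}{2}}}{-9276} = 27 \left(- \frac{1}{9276}\right) = - \frac{9}{3092}$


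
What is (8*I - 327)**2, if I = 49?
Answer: 4225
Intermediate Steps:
(8*I - 327)**2 = (8*49 - 327)**2 = (392 - 327)**2 = 65**2 = 4225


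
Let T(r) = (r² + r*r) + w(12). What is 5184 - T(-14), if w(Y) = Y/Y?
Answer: 4791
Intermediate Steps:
w(Y) = 1
T(r) = 1 + 2*r² (T(r) = (r² + r*r) + 1 = (r² + r²) + 1 = 2*r² + 1 = 1 + 2*r²)
5184 - T(-14) = 5184 - (1 + 2*(-14)²) = 5184 - (1 + 2*196) = 5184 - (1 + 392) = 5184 - 1*393 = 5184 - 393 = 4791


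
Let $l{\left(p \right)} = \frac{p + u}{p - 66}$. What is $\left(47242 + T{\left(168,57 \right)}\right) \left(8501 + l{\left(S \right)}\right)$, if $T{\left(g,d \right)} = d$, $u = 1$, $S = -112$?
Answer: $\frac{71577056411}{178} \approx 4.0212 \cdot 10^{8}$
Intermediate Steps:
$l{\left(p \right)} = \frac{1 + p}{-66 + p}$ ($l{\left(p \right)} = \frac{p + 1}{p - 66} = \frac{1 + p}{-66 + p}$)
$\left(47242 + T{\left(168,57 \right)}\right) \left(8501 + l{\left(S \right)}\right) = \left(47242 + 57\right) \left(8501 + \frac{1 - 112}{-66 - 112}\right) = 47299 \left(8501 + \frac{1}{-178} \left(-111\right)\right) = 47299 \left(8501 - - \frac{111}{178}\right) = 47299 \left(8501 + \frac{111}{178}\right) = 47299 \cdot \frac{1513289}{178} = \frac{71577056411}{178}$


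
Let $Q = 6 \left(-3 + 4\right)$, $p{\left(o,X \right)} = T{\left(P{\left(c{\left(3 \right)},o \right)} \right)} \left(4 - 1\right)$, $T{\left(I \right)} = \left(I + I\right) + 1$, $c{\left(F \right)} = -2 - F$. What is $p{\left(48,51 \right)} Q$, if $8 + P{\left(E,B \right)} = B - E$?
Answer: $1638$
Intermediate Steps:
$P{\left(E,B \right)} = -8 + B - E$ ($P{\left(E,B \right)} = -8 + \left(B - E\right) = -8 + B - E$)
$T{\left(I \right)} = 1 + 2 I$ ($T{\left(I \right)} = 2 I + 1 = 1 + 2 I$)
$p{\left(o,X \right)} = -15 + 6 o$ ($p{\left(o,X \right)} = \left(1 + 2 \left(-8 + o - \left(-2 - 3\right)\right)\right) \left(4 - 1\right) = \left(1 + 2 \left(-8 + o - -5\right)\right) 3 = \left(1 + 2 \left(-8 + o + 5\right)\right) 3 = \left(1 + 2 \left(-3 + o\right)\right) 3 = \left(1 + \left(-6 + 2 o\right)\right) 3 = \left(-5 + 2 o\right) 3 = -15 + 6 o$)
$Q = 6$ ($Q = 6 \cdot 1 = 6$)
$p{\left(48,51 \right)} Q = \left(-15 + 6 \cdot 48\right) 6 = \left(-15 + 288\right) 6 = 273 \cdot 6 = 1638$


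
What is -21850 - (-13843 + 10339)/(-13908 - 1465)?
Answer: -335903554/15373 ≈ -21850.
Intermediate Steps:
-21850 - (-13843 + 10339)/(-13908 - 1465) = -21850 - (-3504)/(-15373) = -21850 - (-3504)*(-1)/15373 = -21850 - 1*3504/15373 = -21850 - 3504/15373 = -335903554/15373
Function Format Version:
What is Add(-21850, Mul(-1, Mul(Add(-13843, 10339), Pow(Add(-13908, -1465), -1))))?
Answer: Rational(-335903554, 15373) ≈ -21850.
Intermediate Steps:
Add(-21850, Mul(-1, Mul(Add(-13843, 10339), Pow(Add(-13908, -1465), -1)))) = Add(-21850, Mul(-1, Mul(-3504, Pow(-15373, -1)))) = Add(-21850, Mul(-1, Mul(-3504, Rational(-1, 15373)))) = Add(-21850, Mul(-1, Rational(3504, 15373))) = Add(-21850, Rational(-3504, 15373)) = Rational(-335903554, 15373)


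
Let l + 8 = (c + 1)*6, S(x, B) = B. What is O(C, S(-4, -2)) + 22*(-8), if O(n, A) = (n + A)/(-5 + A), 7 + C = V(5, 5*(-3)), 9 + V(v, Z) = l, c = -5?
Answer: -1182/7 ≈ -168.86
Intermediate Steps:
l = -32 (l = -8 + (-5 + 1)*6 = -8 - 4*6 = -8 - 24 = -32)
V(v, Z) = -41 (V(v, Z) = -9 - 32 = -41)
C = -48 (C = -7 - 41 = -48)
O(n, A) = (A + n)/(-5 + A)
O(C, S(-4, -2)) + 22*(-8) = (-2 - 48)/(-5 - 2) + 22*(-8) = -50/(-7) - 176 = -1/7*(-50) - 176 = 50/7 - 176 = -1182/7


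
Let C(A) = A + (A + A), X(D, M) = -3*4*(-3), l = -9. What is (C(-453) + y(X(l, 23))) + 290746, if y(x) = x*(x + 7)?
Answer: 290935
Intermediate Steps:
X(D, M) = 36 (X(D, M) = -12*(-3) = 36)
y(x) = x*(7 + x)
C(A) = 3*A (C(A) = A + 2*A = 3*A)
(C(-453) + y(X(l, 23))) + 290746 = (3*(-453) + 36*(7 + 36)) + 290746 = (-1359 + 36*43) + 290746 = (-1359 + 1548) + 290746 = 189 + 290746 = 290935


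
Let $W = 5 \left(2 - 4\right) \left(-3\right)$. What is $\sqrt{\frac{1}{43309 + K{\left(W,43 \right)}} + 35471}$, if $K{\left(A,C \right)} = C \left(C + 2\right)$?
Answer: $\frac{5 \sqrt{726098300067}}{22622} \approx 188.34$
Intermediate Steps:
$W = 30$ ($W = 5 \left(2 - 4\right) \left(-3\right) = 5 \left(-2\right) \left(-3\right) = \left(-10\right) \left(-3\right) = 30$)
$K{\left(A,C \right)} = C \left(2 + C\right)$
$\sqrt{\frac{1}{43309 + K{\left(W,43 \right)}} + 35471} = \sqrt{\frac{1}{43309 + 43 \left(2 + 43\right)} + 35471} = \sqrt{\frac{1}{43309 + 43 \cdot 45} + 35471} = \sqrt{\frac{1}{43309 + 1935} + 35471} = \sqrt{\frac{1}{45244} + 35471} = \sqrt{\frac{1604849925}{45244}} = \frac{5 \sqrt{726098300067}}{22622}$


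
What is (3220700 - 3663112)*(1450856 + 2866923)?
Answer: -1910237242948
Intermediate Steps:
(3220700 - 3663112)*(1450856 + 2866923) = -442412*4317779 = -1910237242948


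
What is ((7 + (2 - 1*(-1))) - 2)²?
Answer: 64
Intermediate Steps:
((7 + (2 - 1*(-1))) - 2)² = ((7 + (2 + 1)) - 2)² = ((7 + 3) - 2)² = (10 - 2)² = 8² = 64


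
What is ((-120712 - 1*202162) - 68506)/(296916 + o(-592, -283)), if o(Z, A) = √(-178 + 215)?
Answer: -116206984080/88159111019 + 391380*√37/88159111019 ≈ -1.3181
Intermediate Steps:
o(Z, A) = √37
((-120712 - 1*202162) - 68506)/(296916 + o(-592, -283)) = ((-120712 - 1*202162) - 68506)/(296916 + √37) = ((-120712 - 202162) - 68506)/(296916 + √37) = (-322874 - 68506)/(296916 + √37) = -391380/(296916 + √37)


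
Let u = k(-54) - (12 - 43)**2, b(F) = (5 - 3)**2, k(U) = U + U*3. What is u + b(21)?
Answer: -1173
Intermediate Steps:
k(U) = 4*U (k(U) = U + 3*U = 4*U)
b(F) = 4 (b(F) = 2**2 = 4)
u = -1177 (u = 4*(-54) - (12 - 43)**2 = -216 - 1*(-31)**2 = -216 - 1*961 = -216 - 961 = -1177)
u + b(21) = -1177 + 4 = -1173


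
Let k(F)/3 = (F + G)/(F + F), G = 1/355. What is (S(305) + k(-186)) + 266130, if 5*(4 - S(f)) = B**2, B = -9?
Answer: 2342914317/8804 ≈ 2.6612e+5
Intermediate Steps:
G = 1/355 ≈ 0.0028169
k(F) = 3*(1/355 + F)/(2*F) (k(F) = 3*((F + 1/355)/(F + F)) = 3*((1/355 + F)/((2*F))) = 3*((1/355 + F)*(1/(2*F))) = 3*((1/355 + F)/(2*F)) = 3*(1/355 + F)/(2*F))
S(f) = -61/5 (S(f) = 4 - 1/5*(-9)**2 = 4 - 1/5*81 = 4 - 81/5 = -61/5)
(S(305) + k(-186)) + 266130 = (-61/5 + (3/710)*(1 + 355*(-186))/(-186)) + 266130 = (-61/5 + (3/710)*(-1/186)*(1 - 66030)) + 266130 = (-61/5 + (3/710)*(-1/186)*(-66029)) + 266130 = (-61/5 + 66029/44020) + 266130 = -94203/8804 + 266130 = 2342914317/8804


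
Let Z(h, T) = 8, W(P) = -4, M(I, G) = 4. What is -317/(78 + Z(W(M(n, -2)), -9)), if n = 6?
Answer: -317/86 ≈ -3.6860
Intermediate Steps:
-317/(78 + Z(W(M(n, -2)), -9)) = -317/(78 + 8) = -317/86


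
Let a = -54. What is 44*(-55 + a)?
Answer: -4796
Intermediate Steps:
44*(-55 + a) = 44*(-55 - 54) = 44*(-109) = -4796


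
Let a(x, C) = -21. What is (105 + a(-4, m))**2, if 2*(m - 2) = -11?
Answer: 7056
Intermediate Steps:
m = -7/2 (m = 2 + (1/2)*(-11) = 2 - 11/2 = -7/2 ≈ -3.5000)
(105 + a(-4, m))**2 = (105 - 21)**2 = 84**2 = 7056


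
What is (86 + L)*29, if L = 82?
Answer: 4872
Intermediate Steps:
(86 + L)*29 = (86 + 82)*29 = 168*29 = 4872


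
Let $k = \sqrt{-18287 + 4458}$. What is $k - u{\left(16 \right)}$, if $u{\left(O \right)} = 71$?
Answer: $-71 + i \sqrt{13829} \approx -71.0 + 117.6 i$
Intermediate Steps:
$k = i \sqrt{13829}$ ($k = \sqrt{-13829} = i \sqrt{13829} \approx 117.6 i$)
$k - u{\left(16 \right)} = i \sqrt{13829} - 71 = -71 + i \sqrt{13829}$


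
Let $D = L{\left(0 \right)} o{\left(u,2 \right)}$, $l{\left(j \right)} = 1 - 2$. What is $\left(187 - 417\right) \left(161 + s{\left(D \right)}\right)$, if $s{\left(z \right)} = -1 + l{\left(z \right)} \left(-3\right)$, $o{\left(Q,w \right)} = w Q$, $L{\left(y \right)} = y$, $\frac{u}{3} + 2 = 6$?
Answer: $-37490$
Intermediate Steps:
$u = 12$ ($u = -6 + 3 \cdot 6 = -6 + 18 = 12$)
$l{\left(j \right)} = -1$ ($l{\left(j \right)} = 1 - 2 = -1$)
$o{\left(Q,w \right)} = Q w$
$D = 0$ ($D = 0 \cdot 12 \cdot 2 = 0 \cdot 24 = 0$)
$s{\left(z \right)} = 2$ ($s{\left(z \right)} = -1 - -3 = -1 + 3 = 2$)
$\left(187 - 417\right) \left(161 + s{\left(D \right)}\right) = \left(187 - 417\right) \left(161 + 2\right) = \left(-230\right) 163 = -37490$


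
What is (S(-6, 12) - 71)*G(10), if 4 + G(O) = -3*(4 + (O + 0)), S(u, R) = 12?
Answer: 2714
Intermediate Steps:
G(O) = -16 - 3*O (G(O) = -4 - 3*(4 + (O + 0)) = -4 - 3*(4 + O) = -4 + (-12 - 3*O) = -16 - 3*O)
(S(-6, 12) - 71)*G(10) = (12 - 71)*(-16 - 3*10) = -59*(-16 - 30) = -59*(-46) = 2714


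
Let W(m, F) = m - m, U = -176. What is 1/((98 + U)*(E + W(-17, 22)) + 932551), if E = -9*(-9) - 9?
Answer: 1/926935 ≈ 1.0788e-6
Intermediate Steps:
W(m, F) = 0
E = 72 (E = 81 - 9 = 72)
1/((98 + U)*(E + W(-17, 22)) + 932551) = 1/((98 - 176)*(72 + 0) + 932551) = 1/(-78*72 + 932551) = 1/(-5616 + 932551) = 1/926935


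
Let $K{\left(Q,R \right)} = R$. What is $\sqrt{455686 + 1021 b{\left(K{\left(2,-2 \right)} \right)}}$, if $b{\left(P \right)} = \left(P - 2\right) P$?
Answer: $\sqrt{463854} \approx 681.07$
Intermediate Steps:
$b{\left(P \right)} = P \left(-2 + P\right)$ ($b{\left(P \right)} = \left(-2 + P\right) P = P \left(-2 + P\right)$)
$\sqrt{455686 + 1021 b{\left(K{\left(2,-2 \right)} \right)}} = \sqrt{455686 + 1021 \left(- 2 \left(-2 - 2\right)\right)} = \sqrt{455686 + 1021 \left(\left(-2\right) \left(-4\right)\right)} = \sqrt{455686 + 1021 \cdot 8} = \sqrt{455686 + 8168} = \sqrt{463854}$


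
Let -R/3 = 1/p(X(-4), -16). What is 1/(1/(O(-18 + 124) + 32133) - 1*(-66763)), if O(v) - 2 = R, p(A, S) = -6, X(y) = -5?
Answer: 64271/4290924775 ≈ 1.4978e-5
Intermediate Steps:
R = ½ (R = -3/(-6) = -3*(-⅙) = ½ ≈ 0.50000)
O(v) = 5/2 (O(v) = 2 + ½ = 5/2)
1/(1/(O(-18 + 124) + 32133) - 1*(-66763)) = 1/(1/(5/2 + 32133) - 1*(-66763)) = 1/(1/(64271/2) + 66763) = 1/(2/64271 + 66763) = 1/(4290924775/64271) = 64271/4290924775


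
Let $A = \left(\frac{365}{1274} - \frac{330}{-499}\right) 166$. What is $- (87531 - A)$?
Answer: $- \frac{27772854188}{317863} \approx -87374.0$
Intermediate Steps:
$A = \frac{50012065}{317863}$ ($A = \left(365 \cdot \frac{1}{1274} - - \frac{330}{499}\right) 166 = \left(\frac{365}{1274} + \frac{330}{499}\right) 166 = \frac{602555}{635726} \cdot 166 = \frac{50012065}{317863} \approx 157.34$)
$- (87531 - A) = - (87531 - \frac{50012065}{317863}) = \left(-1\right) \frac{27772854188}{317863} = - \frac{27772854188}{317863}$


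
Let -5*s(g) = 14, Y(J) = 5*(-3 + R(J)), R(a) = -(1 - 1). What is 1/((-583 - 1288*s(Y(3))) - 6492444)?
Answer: -5/32447103 ≈ -1.5410e-7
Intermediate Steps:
R(a) = 0 (R(a) = -1*0 = 0)
Y(J) = -15 (Y(J) = 5*(-3 + 0) = 5*(-3) = -15)
s(g) = -14/5 (s(g) = -1/5*14 = -14/5)
1/((-583 - 1288*s(Y(3))) - 6492444) = 1/((-583 - 1288*(-14/5)) - 6492444) = 1/((-583 + 18032/5) - 6492444) = 1/(15117/5 - 6492444) = 1/(-32447103/5) = -5/32447103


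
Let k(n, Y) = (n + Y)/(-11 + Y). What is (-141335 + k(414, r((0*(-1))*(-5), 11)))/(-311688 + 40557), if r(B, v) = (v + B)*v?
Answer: 1036421/1988294 ≈ 0.52126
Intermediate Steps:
r(B, v) = v*(B + v) (r(B, v) = (B + v)*v = v*(B + v))
k(n, Y) = (Y + n)/(-11 + Y)
(-141335 + k(414, r((0*(-1))*(-5), 11)))/(-311688 + 40557) = (-141335 + (11*((0*(-1))*(-5) + 11) + 414)/(-11 + 11*((0*(-1))*(-5) + 11)))/(-311688 + 40557) = (-141335 + (11*(0*(-5) + 11) + 414)/(-11 + 11*(0*(-5) + 11)))/(-271131) = (-141335 + (11*(0 + 11) + 414)/(-11 + 11*(0 + 11)))*(-1/271131) = (-141335 + (11*11 + 414)/(-11 + 11*11))*(-1/271131) = (-141335 + (121 + 414)/(-11 + 121))*(-1/271131) = (-141335 + 535/110)*(-1/271131) = (-141335 + (1/110)*535)*(-1/271131) = (-141335 + 107/22)*(-1/271131) = -3109263/22*(-1/271131) = 1036421/1988294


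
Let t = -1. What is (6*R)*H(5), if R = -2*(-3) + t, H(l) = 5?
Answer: 150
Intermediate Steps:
R = 5 (R = -2*(-3) - 1 = 6 - 1 = 5)
(6*R)*H(5) = (6*5)*5 = 30*5 = 150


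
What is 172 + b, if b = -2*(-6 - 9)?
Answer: 202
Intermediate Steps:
b = 30 (b = -2*(-15) = 30)
172 + b = 172 + 30 = 202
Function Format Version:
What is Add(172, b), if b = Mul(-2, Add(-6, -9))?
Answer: 202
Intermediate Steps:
b = 30 (b = Mul(-2, -15) = 30)
Add(172, b) = Add(172, 30) = 202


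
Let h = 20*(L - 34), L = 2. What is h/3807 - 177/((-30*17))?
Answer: 115813/647190 ≈ 0.17895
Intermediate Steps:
h = -640 (h = 20*(2 - 34) = 20*(-32) = -640)
h/3807 - 177/((-30*17)) = -640/3807 - 177/((-30*17)) = -640*1/3807 - 177/(-510) = -640/3807 - 177*(-1/510) = -640/3807 + 59/170 = 115813/647190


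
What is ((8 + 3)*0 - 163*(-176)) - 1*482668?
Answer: -453980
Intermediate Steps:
((8 + 3)*0 - 163*(-176)) - 1*482668 = (11*0 + 28688) - 482668 = (0 + 28688) - 482668 = 28688 - 482668 = -453980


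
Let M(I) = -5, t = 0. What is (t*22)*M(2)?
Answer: 0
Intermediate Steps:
(t*22)*M(2) = (0*22)*(-5) = 0*(-5) = 0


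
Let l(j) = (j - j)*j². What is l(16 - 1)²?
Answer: 0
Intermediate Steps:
l(j) = 0 (l(j) = 0*j² = 0)
l(16 - 1)² = 0² = 0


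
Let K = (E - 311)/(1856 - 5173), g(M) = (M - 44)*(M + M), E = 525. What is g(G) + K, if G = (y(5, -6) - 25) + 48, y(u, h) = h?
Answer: -28460/31 ≈ -918.06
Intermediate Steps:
G = 17 (G = (-6 - 25) + 48 = -31 + 48 = 17)
g(M) = 2*M*(-44 + M) (g(M) = (-44 + M)*(2*M) = 2*M*(-44 + M))
K = -2/31 (K = (525 - 311)/(1856 - 5173) = 214/(-3317) = 214*(-1/3317) = -2/31 ≈ -0.064516)
g(G) + K = 2*17*(-44 + 17) - 2/31 = 2*17*(-27) - 2/31 = -918 - 2/31 = -28460/31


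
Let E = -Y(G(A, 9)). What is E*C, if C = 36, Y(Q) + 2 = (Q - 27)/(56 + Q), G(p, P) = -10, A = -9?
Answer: 2322/23 ≈ 100.96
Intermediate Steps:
Y(Q) = -2 + (-27 + Q)/(56 + Q) (Y(Q) = -2 + (Q - 27)/(56 + Q) = -2 + (-27 + Q)/(56 + Q))
E = 129/46 (E = -(-139 - 1*(-10))/(56 - 10) = -(-139 + 10)/46 = -(-129)/46 = -1*(-129/46) = 129/46 ≈ 2.8043)
E*C = (129/46)*36 = 2322/23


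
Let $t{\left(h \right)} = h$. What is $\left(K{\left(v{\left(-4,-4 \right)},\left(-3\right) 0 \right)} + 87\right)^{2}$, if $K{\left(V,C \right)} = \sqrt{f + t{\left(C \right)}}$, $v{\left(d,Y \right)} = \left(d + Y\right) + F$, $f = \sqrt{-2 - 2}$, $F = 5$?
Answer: $\left(88 + i\right)^{2} \approx 7743.0 + 176.0 i$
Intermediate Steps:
$f = 2 i$ ($f = \sqrt{-4} = 2 i \approx 2.0 i$)
$v{\left(d,Y \right)} = 5 + Y + d$ ($v{\left(d,Y \right)} = \left(d + Y\right) + 5 = \left(Y + d\right) + 5 = 5 + Y + d$)
$K{\left(V,C \right)} = \sqrt{C + 2 i}$ ($K{\left(V,C \right)} = \sqrt{2 i + C} = \sqrt{C + 2 i}$)
$\left(K{\left(v{\left(-4,-4 \right)},\left(-3\right) 0 \right)} + 87\right)^{2} = \left(\sqrt{\left(-3\right) 0 + 2 i} + 87\right)^{2} = \left(\sqrt{0 + 2 i} + 87\right)^{2} = \left(\sqrt{2 i} + 87\right)^{2} = \left(\left(1 + i\right) + 87\right)^{2} = \left(88 + i\right)^{2}$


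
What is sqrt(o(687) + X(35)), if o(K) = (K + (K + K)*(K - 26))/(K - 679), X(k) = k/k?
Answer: sqrt(1817818)/4 ≈ 337.07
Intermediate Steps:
X(k) = 1
o(K) = (K + 2*K*(-26 + K))/(-679 + K) (o(K) = (K + (2*K)*(-26 + K))/(-679 + K) = (K + 2*K*(-26 + K))/(-679 + K))
sqrt(o(687) + X(35)) = sqrt(687*(-51 + 2*687)/(-679 + 687) + 1) = sqrt(687*(-51 + 1374)/8 + 1) = sqrt(687*(1/8)*1323 + 1) = sqrt(908901/8 + 1) = sqrt(908909/8) = sqrt(1817818)/4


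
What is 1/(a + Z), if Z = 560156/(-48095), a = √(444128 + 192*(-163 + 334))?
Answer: 6735175705/275739061254916 + 2313129025*√29810/275739061254916 ≈ 0.0014728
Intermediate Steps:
a = 4*√29810 (a = √(444128 + 192*171) = √(444128 + 32832) = √476960 = 4*√29810 ≈ 690.62)
Z = -560156/48095 (Z = 560156*(-1/48095) = -560156/48095 ≈ -11.647)
1/(a + Z) = 1/(4*√29810 - 560156/48095) = 1/(-560156/48095 + 4*√29810)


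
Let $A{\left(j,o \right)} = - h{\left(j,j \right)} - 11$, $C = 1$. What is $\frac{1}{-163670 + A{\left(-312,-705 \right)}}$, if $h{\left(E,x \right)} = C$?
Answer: $- \frac{1}{163682} \approx -6.1094 \cdot 10^{-6}$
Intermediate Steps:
$h{\left(E,x \right)} = 1$
$A{\left(j,o \right)} = -12$ ($A{\left(j,o \right)} = \left(-1\right) 1 - 11 = -1 - 11 = -12$)
$\frac{1}{-163670 + A{\left(-312,-705 \right)}} = \frac{1}{-163670 - 12} = \frac{1}{-163682} = - \frac{1}{163682}$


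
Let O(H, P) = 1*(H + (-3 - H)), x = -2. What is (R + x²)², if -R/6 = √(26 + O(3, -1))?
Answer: 844 - 48*√23 ≈ 613.80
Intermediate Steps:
O(H, P) = -3 (O(H, P) = 1*(-3) = -3)
R = -6*√23 (R = -6*√(26 - 3) = -6*√23 ≈ -28.775)
(R + x²)² = (-6*√23 + (-2)²)² = (-6*√23 + 4)² = (4 - 6*√23)²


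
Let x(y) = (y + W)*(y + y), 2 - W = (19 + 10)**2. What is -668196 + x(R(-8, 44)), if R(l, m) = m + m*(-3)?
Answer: -505044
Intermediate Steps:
R(l, m) = -2*m (R(l, m) = m - 3*m = -2*m)
W = -839 (W = 2 - (19 + 10)**2 = 2 - 1*29**2 = 2 - 1*841 = 2 - 841 = -839)
x(y) = 2*y*(-839 + y) (x(y) = (y - 839)*(y + y) = (-839 + y)*(2*y) = 2*y*(-839 + y))
-668196 + x(R(-8, 44)) = -668196 + 2*(-2*44)*(-839 - 2*44) = -668196 + 2*(-88)*(-839 - 88) = -668196 + 2*(-88)*(-927) = -668196 + 163152 = -505044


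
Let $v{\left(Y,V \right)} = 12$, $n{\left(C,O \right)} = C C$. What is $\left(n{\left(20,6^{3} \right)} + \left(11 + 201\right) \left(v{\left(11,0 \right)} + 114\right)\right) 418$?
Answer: $11332816$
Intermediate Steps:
$n{\left(C,O \right)} = C^{2}$
$\left(n{\left(20,6^{3} \right)} + \left(11 + 201\right) \left(v{\left(11,0 \right)} + 114\right)\right) 418 = \left(20^{2} + \left(11 + 201\right) \left(12 + 114\right)\right) 418 = \left(400 + 212 \cdot 126\right) 418 = \left(400 + 26712\right) 418 = 27112 \cdot 418 = 11332816$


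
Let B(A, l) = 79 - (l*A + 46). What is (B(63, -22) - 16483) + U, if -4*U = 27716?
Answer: -21993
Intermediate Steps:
B(A, l) = 33 - A*l (B(A, l) = 79 - (A*l + 46) = 79 - (46 + A*l) = 79 + (-46 - A*l) = 33 - A*l)
U = -6929 (U = -¼*27716 = -6929)
(B(63, -22) - 16483) + U = ((33 - 1*63*(-22)) - 16483) - 6929 = ((33 + 1386) - 16483) - 6929 = (1419 - 16483) - 6929 = -15064 - 6929 = -21993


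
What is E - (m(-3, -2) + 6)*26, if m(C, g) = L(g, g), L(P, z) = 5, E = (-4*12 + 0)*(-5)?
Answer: -46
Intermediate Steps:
E = 240 (E = (-48 + 0)*(-5) = -48*(-5) = 240)
m(C, g) = 5
E - (m(-3, -2) + 6)*26 = 240 - (5 + 6)*26 = 240 - 11*26 = 240 - 1*286 = 240 - 286 = -46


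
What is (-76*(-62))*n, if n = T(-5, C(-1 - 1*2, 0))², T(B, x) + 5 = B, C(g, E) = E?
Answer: 471200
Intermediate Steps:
T(B, x) = -5 + B
n = 100 (n = (-5 - 5)² = (-10)² = 100)
(-76*(-62))*n = -76*(-62)*100 = 4712*100 = 471200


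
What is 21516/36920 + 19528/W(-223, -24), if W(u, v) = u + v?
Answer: -13762679/175370 ≈ -78.478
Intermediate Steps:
21516/36920 + 19528/W(-223, -24) = 21516/36920 + 19528/(-223 - 24) = 21516*(1/36920) + 19528/(-247) = 5379/9230 + 19528*(-1/247) = 5379/9230 - 19528/247 = -13762679/175370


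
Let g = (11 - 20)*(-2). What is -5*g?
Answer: -90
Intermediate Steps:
g = 18 (g = -9*(-2) = 18)
-5*g = -5*18 = -90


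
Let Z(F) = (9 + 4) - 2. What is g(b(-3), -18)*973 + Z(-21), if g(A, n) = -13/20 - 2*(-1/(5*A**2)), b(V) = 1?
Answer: -929/4 ≈ -232.25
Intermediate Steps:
g(A, n) = -13/20 + 2/(5*A**2) (g(A, n) = -13*1/20 - 2*(-1/(5*A**2)) = -13/20 - 2*(-1/(5*A**2)) = -13/20 - (-2)/(5*A**2) = -13/20 + 2/(5*A**2))
Z(F) = 11 (Z(F) = 13 - 2 = 11)
g(b(-3), -18)*973 + Z(-21) = (-13/20 + (2/5)/1**2)*973 + 11 = (-13/20 + (2/5)*1)*973 + 11 = (-13/20 + 2/5)*973 + 11 = -1/4*973 + 11 = -973/4 + 11 = -929/4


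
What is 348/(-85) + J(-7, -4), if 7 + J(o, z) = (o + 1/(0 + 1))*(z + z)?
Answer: 3137/85 ≈ 36.906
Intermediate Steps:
J(o, z) = -7 + 2*z*(1 + o) (J(o, z) = -7 + (o + 1/(0 + 1))*(z + z) = -7 + (o + 1/1)*(2*z) = -7 + (o + 1)*(2*z) = -7 + (1 + o)*(2*z) = -7 + 2*z*(1 + o))
348/(-85) + J(-7, -4) = 348/(-85) + (-7 + 2*(-4) + 2*(-7)*(-4)) = 348*(-1/85) + (-7 - 8 + 56) = -348/85 + 41 = 3137/85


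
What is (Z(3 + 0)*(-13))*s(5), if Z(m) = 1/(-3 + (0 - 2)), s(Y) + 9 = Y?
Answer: -52/5 ≈ -10.400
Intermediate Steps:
s(Y) = -9 + Y
Z(m) = -⅕ (Z(m) = 1/(-3 - 2) = 1/(-5) = -⅕)
(Z(3 + 0)*(-13))*s(5) = (-⅕*(-13))*(-9 + 5) = (13/5)*(-4) = -52/5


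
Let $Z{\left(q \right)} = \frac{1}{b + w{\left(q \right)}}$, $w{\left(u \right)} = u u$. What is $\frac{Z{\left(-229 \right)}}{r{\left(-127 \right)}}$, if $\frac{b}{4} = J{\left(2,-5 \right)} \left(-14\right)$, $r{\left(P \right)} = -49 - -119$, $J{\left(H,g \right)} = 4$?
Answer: $\frac{1}{3655190} \approx 2.7358 \cdot 10^{-7}$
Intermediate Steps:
$r{\left(P \right)} = 70$ ($r{\left(P \right)} = -49 + 119 = 70$)
$b = -224$ ($b = 4 \cdot 4 \left(-14\right) = 4 \left(-56\right) = -224$)
$w{\left(u \right)} = u^{2}$
$Z{\left(q \right)} = \frac{1}{-224 + q^{2}}$
$\frac{Z{\left(-229 \right)}}{r{\left(-127 \right)}} = \frac{1}{\left(-224 + \left(-229\right)^{2}\right) 70} = \frac{1}{-224 + 52441} \cdot \frac{1}{70} = \frac{1}{52217} \cdot \frac{1}{70} = \frac{1}{3655190}$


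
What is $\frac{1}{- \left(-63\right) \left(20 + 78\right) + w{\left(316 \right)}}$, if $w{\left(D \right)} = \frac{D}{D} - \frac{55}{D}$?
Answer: $\frac{316}{1951245} \approx 0.00016195$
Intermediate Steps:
$w{\left(D \right)} = 1 - \frac{55}{D}$
$\frac{1}{- \left(-63\right) \left(20 + 78\right) + w{\left(316 \right)}} = \frac{1}{- \left(-63\right) \left(20 + 78\right) + \frac{-55 + 316}{316}} = \frac{1}{- \left(-63\right) 98 + \frac{1}{316} \cdot 261} = \frac{1}{\left(-1\right) \left(-6174\right) + \frac{261}{316}} = \frac{1}{6174 + \frac{261}{316}} = \frac{1}{\frac{1951245}{316}} = \frac{316}{1951245}$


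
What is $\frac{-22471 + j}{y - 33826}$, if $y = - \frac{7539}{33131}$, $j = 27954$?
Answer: $- \frac{25951039}{160099535} \approx -0.16209$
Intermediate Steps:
$y = - \frac{1077}{4733}$ ($y = \left(-7539\right) \frac{1}{33131} = - \frac{1077}{4733} \approx -0.22755$)
$\frac{-22471 + j}{y - 33826} = \frac{-22471 + 27954}{- \frac{1077}{4733} - 33826} = \frac{5483}{- \frac{160099535}{4733}} = 5483 \left(- \frac{4733}{160099535}\right) = - \frac{25951039}{160099535}$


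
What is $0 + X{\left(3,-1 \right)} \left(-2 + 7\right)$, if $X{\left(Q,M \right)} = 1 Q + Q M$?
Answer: $0$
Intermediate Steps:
$X{\left(Q,M \right)} = Q + M Q$
$0 + X{\left(3,-1 \right)} \left(-2 + 7\right) = 0 + 3 \left(1 - 1\right) \left(-2 + 7\right) = 0 + 3 \cdot 0 \cdot 5 = 0 + 0 \cdot 5 = 0 + 0 = 0$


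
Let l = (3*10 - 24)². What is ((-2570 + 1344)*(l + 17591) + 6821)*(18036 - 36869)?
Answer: 406865890873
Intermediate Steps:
l = 36 (l = (30 - 24)² = 6² = 36)
((-2570 + 1344)*(l + 17591) + 6821)*(18036 - 36869) = ((-2570 + 1344)*(36 + 17591) + 6821)*(18036 - 36869) = (-1226*17627 + 6821)*(-18833) = (-21610702 + 6821)*(-18833) = -21603881*(-18833) = 406865890873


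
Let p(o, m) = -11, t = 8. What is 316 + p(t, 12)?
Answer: 305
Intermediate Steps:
316 + p(t, 12) = 316 - 11 = 305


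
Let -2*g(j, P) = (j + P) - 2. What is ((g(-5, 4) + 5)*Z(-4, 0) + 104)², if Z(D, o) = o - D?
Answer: 16900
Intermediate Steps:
g(j, P) = 1 - P/2 - j/2 (g(j, P) = -((j + P) - 2)/2 = -((P + j) - 2)/2 = -(-2 + P + j)/2 = 1 - P/2 - j/2)
((g(-5, 4) + 5)*Z(-4, 0) + 104)² = (((1 - ½*4 - ½*(-5)) + 5)*(0 - 1*(-4)) + 104)² = (((1 - 2 + 5/2) + 5)*(0 + 4) + 104)² = ((3/2 + 5)*4 + 104)² = ((13/2)*4 + 104)² = (26 + 104)² = 130² = 16900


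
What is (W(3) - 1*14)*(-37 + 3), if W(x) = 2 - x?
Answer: 510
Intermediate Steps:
(W(3) - 1*14)*(-37 + 3) = ((2 - 1*3) - 1*14)*(-37 + 3) = ((2 - 3) - 14)*(-34) = (-1 - 14)*(-34) = -15*(-34) = 510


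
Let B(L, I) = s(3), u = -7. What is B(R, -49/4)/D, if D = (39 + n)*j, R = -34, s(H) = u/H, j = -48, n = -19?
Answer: 7/2880 ≈ 0.0024306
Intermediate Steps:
s(H) = -7/H
D = -960 (D = (39 - 19)*(-48) = 20*(-48) = -960)
B(L, I) = -7/3
B(R, -49/4)/D = -7/3/(-960) = -7/3*(-1/960) = 7/2880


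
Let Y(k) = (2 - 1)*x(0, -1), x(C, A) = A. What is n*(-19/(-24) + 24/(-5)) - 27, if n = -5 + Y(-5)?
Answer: -59/20 ≈ -2.9500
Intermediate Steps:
Y(k) = -1 (Y(k) = (2 - 1)*(-1) = 1*(-1) = -1)
n = -6 (n = -5 - 1 = -6)
n*(-19/(-24) + 24/(-5)) - 27 = -6*(-19/(-24) + 24/(-5)) - 27 = -6*(-19*(-1/24) + 24*(-⅕)) - 27 = -6*(19/24 - 24/5) - 27 = -6*(-481/120) - 27 = 481/20 - 27 = -59/20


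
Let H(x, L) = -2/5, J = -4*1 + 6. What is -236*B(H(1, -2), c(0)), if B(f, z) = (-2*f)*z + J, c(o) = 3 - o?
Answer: -5192/5 ≈ -1038.4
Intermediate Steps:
J = 2 (J = -4 + 6 = 2)
H(x, L) = -⅖ (H(x, L) = -2*⅕ = -⅖)
B(f, z) = 2 - 2*f*z (B(f, z) = (-2*f)*z + 2 = -2*f*z + 2 = 2 - 2*f*z)
-236*B(H(1, -2), c(0)) = -236*(2 - 2*(-⅖)*(3 - 1*0)) = -236*(2 - 2*(-⅖)*(3 + 0)) = -236*(2 - 2*(-⅖)*3) = -236*(2 + 12/5) = -236*22/5 = -5192/5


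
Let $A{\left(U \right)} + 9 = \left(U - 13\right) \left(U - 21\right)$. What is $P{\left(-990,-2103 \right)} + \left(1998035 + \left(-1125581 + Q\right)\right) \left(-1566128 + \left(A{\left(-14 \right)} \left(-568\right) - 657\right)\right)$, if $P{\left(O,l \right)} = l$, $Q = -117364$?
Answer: $-1584505776073$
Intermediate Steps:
$A{\left(U \right)} = -9 + \left(-21 + U\right) \left(-13 + U\right)$ ($A{\left(U \right)} = -9 + \left(U - 13\right) \left(U - 21\right) = -9 + \left(-13 + U\right) \left(-21 + U\right) = -9 + \left(-21 + U\right) \left(-13 + U\right)$)
$P{\left(-990,-2103 \right)} + \left(1998035 + \left(-1125581 + Q\right)\right) \left(-1566128 + \left(A{\left(-14 \right)} \left(-568\right) - 657\right)\right) = -2103 + \left(1998035 - 1242945\right) \left(-1566128 + \left(\left(264 + \left(-14\right)^{2} - -476\right) \left(-568\right) - 657\right)\right) = -2103 + \left(1998035 - 1242945\right) \left(-1566128 + \left(\left(264 + 196 + 476\right) \left(-568\right) - 657\right)\right) = -2103 + 755090 \left(-1566128 + \left(936 \left(-568\right) - 657\right)\right) = -2103 + 755090 \left(-1566128 - 532305\right) = -2103 + 755090 \left(-2098433\right) = -2103 - 1584505773970 = -1584505776073$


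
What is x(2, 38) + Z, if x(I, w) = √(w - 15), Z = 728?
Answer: 728 + √23 ≈ 732.80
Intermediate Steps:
x(I, w) = √(-15 + w)
x(2, 38) + Z = √(-15 + 38) + 728 = √23 + 728 = 728 + √23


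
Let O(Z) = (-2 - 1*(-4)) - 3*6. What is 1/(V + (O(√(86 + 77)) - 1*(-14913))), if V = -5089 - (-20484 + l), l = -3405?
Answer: 1/33697 ≈ 2.9676e-5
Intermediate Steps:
O(Z) = -16 (O(Z) = (-2 + 4) - 18 = 2 - 18 = -16)
V = 18800 (V = -5089 - (-20484 - 3405) = -5089 - 1*(-23889) = -5089 + 23889 = 18800)
1/(V + (O(√(86 + 77)) - 1*(-14913))) = 1/(18800 + (-16 - 1*(-14913))) = 1/(18800 + (-16 + 14913)) = 1/(18800 + 14897) = 1/33697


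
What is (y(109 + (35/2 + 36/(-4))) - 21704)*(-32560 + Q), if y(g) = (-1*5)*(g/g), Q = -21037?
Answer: 1163537273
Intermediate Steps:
y(g) = -5 (y(g) = -5*1 = -5)
(y(109 + (35/2 + 36/(-4))) - 21704)*(-32560 + Q) = (-5 - 21704)*(-32560 - 21037) = -21709*(-53597) = 1163537273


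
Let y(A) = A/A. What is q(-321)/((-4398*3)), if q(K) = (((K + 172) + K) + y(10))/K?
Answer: -469/4235274 ≈ -0.00011074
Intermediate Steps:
y(A) = 1
q(K) = (173 + 2*K)/K (q(K) = (((K + 172) + K) + 1)/K = (((172 + K) + K) + 1)/K = ((172 + 2*K) + 1)/K = (173 + 2*K)/K)
q(-321)/((-4398*3)) = (2 + 173/(-321))/((-4398*3)) = (2 + 173*(-1/321))/(-13194) = (2 - 173/321)*(-1/13194) = (469/321)*(-1/13194) = -469/4235274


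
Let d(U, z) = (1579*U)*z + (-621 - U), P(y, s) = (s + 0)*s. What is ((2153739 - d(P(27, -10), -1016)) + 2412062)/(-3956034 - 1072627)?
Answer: -164992922/5028661 ≈ -32.810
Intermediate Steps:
P(y, s) = s² (P(y, s) = s*s = s²)
d(U, z) = -621 - U + 1579*U*z (d(U, z) = 1579*U*z + (-621 - U) = -621 - U + 1579*U*z)
((2153739 - d(P(27, -10), -1016)) + 2412062)/(-3956034 - 1072627) = ((2153739 - (-621 - 1*(-10)² + 1579*(-10)²*(-1016))) + 2412062)/(-3956034 - 1072627) = ((2153739 - (-621 - 1*100 + 1579*100*(-1016))) + 2412062)/(-5028661) = ((2153739 - (-621 - 100 - 160426400)) + 2412062)*(-1/5028661) = ((2153739 - 1*(-160427121)) + 2412062)*(-1/5028661) = ((2153739 + 160427121) + 2412062)*(-1/5028661) = (162580860 + 2412062)*(-1/5028661) = 164992922*(-1/5028661) = -164992922/5028661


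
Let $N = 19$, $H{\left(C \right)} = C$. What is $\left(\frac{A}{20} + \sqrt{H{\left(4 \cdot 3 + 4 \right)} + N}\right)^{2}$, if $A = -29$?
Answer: $\frac{14841}{400} - \frac{29 \sqrt{35}}{10} \approx 19.946$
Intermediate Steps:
$\left(\frac{A}{20} + \sqrt{H{\left(4 \cdot 3 + 4 \right)} + N}\right)^{2} = \left(- \frac{29}{20} + \sqrt{\left(4 \cdot 3 + 4\right) + 19}\right)^{2} = \left(\left(-29\right) \frac{1}{20} + \sqrt{\left(12 + 4\right) + 19}\right)^{2} = \left(- \frac{29}{20} + \sqrt{16 + 19}\right)^{2} = \left(- \frac{29}{20} + \sqrt{35}\right)^{2}$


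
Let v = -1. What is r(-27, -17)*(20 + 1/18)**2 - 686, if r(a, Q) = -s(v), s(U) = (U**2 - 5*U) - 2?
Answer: -185887/81 ≈ -2294.9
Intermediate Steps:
s(U) = -2 + U**2 - 5*U
r(a, Q) = -4 (r(a, Q) = -(-2 + (-1)**2 - 5*(-1)) = -(-2 + 1 + 5) = -1*4 = -4)
r(-27, -17)*(20 + 1/18)**2 - 686 = -4*(20 + 1/18)**2 - 686 = -4*(361/18)**2 - 686 = -4*130321/324 - 686 = -130321/81 - 686 = -185887/81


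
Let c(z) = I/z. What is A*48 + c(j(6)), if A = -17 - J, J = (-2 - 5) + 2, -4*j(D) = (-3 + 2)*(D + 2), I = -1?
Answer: -1153/2 ≈ -576.50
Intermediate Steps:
j(D) = 1/2 + D/4 (j(D) = -(-3 + 2)*(D + 2)/4 = -(-1)*(2 + D)/4 = -(-2 - D)/4 = 1/2 + D/4)
J = -5 (J = -7 + 2 = -5)
c(z) = -1/z
A = -12 (A = -17 - 1*(-5) = -17 + 5 = -12)
A*48 + c(j(6)) = -12*48 - 1/(1/2 + (1/4)*6) = -576 - 1/(1/2 + 3/2) = -576 - 1/2 = -1153/2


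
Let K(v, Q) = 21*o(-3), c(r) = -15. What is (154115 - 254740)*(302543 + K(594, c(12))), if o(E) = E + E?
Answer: -30430710625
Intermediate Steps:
o(E) = 2*E
K(v, Q) = -126 (K(v, Q) = 21*(2*(-3)) = 21*(-6) = -126)
(154115 - 254740)*(302543 + K(594, c(12))) = (154115 - 254740)*(302543 - 126) = -100625*302417 = -30430710625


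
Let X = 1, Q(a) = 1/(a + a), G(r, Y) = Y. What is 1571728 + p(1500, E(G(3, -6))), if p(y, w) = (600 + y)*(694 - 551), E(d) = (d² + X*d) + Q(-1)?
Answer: 1872028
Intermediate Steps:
Q(a) = 1/(2*a)
E(d) = -½ + d + d² (E(d) = (d² + 1*d) + (½)/(-1) = (d² + d) + (½)*(-1) = (d + d²) - ½ = -½ + d + d²)
p(y, w) = 85800 + 143*y (p(y, w) = (600 + y)*143 = 85800 + 143*y)
1571728 + p(1500, E(G(3, -6))) = 1571728 + (85800 + 143*1500) = 1571728 + (85800 + 214500) = 1571728 + 300300 = 1872028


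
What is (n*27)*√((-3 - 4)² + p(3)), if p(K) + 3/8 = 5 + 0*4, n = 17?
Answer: 459*√858/4 ≈ 3361.2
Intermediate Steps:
p(K) = 37/8 (p(K) = -3/8 + (5 + 0*4) = -3/8 + (5 + 0) = -3/8 + 5 = 37/8)
(n*27)*√((-3 - 4)² + p(3)) = (17*27)*√((-3 - 4)² + 37/8) = 459*√((-7)² + 37/8) = 459*√(49 + 37/8) = 459*√(429/8) = 459*(√858/4) = 459*√858/4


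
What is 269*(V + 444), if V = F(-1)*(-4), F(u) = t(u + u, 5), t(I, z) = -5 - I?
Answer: 122664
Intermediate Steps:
F(u) = -5 - 2*u (F(u) = -5 - (u + u) = -5 - 2*u)
V = 12 (V = (-5 - 2*(-1))*(-4) = (-5 + 2)*(-4) = -3*(-4) = 12)
269*(V + 444) = 269*(12 + 444) = 269*456 = 122664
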